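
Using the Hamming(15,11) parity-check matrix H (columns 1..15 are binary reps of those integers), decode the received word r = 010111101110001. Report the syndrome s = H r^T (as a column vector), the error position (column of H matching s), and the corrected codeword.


s = (0, 1, 0, 1)^T, error position = 5, corrected codeword c = 010101101110001

Compute s = H r^T mod 2 one row at a time:
  s_1 = 0 + 1 + 1 + 1 + 0 + 0 + 0 + 1 = 4 ≡ 0 (mod 2).
  s_2 = 1 + 1 + 1 + 1 + 0 + 0 + 0 + 1 = 5 ≡ 1 (mod 2).
  s_3 = 1 + 0 + 1 + 1 + 1 + 1 + 0 + 1 = 6 ≡ 0 (mod 2).
  s_4 = 0 + 0 + 1 + 1 + 1 + 1 + 0 + 1 = 5 ≡ 1 (mod 2).
s = (0, 1, 0, 1)^T — this equals column 5 of H (binary 0101), so error is at position 5.
Correct: flip bit 5 of r = 010111101110001 to get c = 010101101110001.


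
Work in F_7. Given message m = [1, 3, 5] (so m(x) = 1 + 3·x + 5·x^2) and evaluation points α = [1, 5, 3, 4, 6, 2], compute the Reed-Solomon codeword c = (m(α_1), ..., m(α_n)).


c = [2, 1, 6, 2, 3, 6]

Message polynomial: m(x) = 1 + 3·x + 5·x^2 (mod 7).
For each evaluation point α_i, compute m(α_i) mod 7:
  α_1 = 1: Horner steps 5 → 1 → 2, so m(1) = 2.
  α_2 = 5: Horner steps 5 → 0 → 1, so m(5) = 1.
  α_3 = 3: Horner steps 5 → 4 → 6, so m(3) = 6.
  α_4 = 4: Horner steps 5 → 2 → 2, so m(4) = 2.
  α_5 = 6: Horner steps 5 → 5 → 3, so m(6) = 3.
  α_6 = 2: Horner steps 5 → 6 → 6, so m(2) = 6.
Codeword c = [2, 1, 6, 2, 3, 6] ∈ F_7^6.


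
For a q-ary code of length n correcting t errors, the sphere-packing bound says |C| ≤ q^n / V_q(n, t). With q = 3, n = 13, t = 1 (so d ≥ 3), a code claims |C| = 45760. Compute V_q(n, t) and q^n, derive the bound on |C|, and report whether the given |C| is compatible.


V_q(n, t) = 27, q^n = 1594323, Hamming bound = 59049, |C| = 45760 ≤ bound (satisfied).

Step 1: Compute V_q(n, t) = Σ_{j=0}^1 C(n, j) (q−1)^j.
  j = 0: C(13,0)·(2)^0 = 1·1 = 1.
  j = 1: C(13,1)·(2)^1 = 13·2 = 26.
  V_q(n, t) = 1 + 26 = 27.
Step 2: q^n = 3^13 = 1594323.
Step 3: Hamming bound ⌊q^n / V_q(n,t)⌋ = ⌊1594323/27⌋ = 59049.
Step 4: Compare |C| = 45760 to 59049: satisfied.
The claimed |C| lies below the Hamming bound.


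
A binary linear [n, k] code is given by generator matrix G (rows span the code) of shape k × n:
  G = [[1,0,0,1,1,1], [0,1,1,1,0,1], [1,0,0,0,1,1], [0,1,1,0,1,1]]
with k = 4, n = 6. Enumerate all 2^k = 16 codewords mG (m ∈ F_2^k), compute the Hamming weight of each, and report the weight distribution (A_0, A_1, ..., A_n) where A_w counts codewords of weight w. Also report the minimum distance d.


Weight distribution: A_0 = 1, A_1 = 2, A_2 = 2, A_3 = 4, A_4 = 5, A_5 = 2. Minimum distance d = 1.

Enumerate all 2^4 = 16 messages m ∈ F_2^4.
For each, compute codeword c = mG in F_2^6, then tally its weight.
  m = 0000 → c = 000000, weight = 0.
  m = 1000 → c = 100111, weight = 4.
  m = 0100 → c = 011101, weight = 4.
  m = 1100 → c = 111010, weight = 4.
  m = 0010 → c = 100011, weight = 3.
  m = 1010 → c = 000100, weight = 1.
  m = 0110 → c = 111110, weight = 5.
  m = 1110 → c = 011001, weight = 3.
  m = 0001 → c = 011011, weight = 4.
  m = 1001 → c = 111100, weight = 4.
  m = 0101 → c = 000110, weight = 2.
  m = 1101 → c = 100001, weight = 2.
  m = 0011 → c = 111000, weight = 3.
  m = 1011 → c = 011111, weight = 5.
  m = 0111 → c = 100101, weight = 3.
  m = 1111 → c = 000010, weight = 1.
Tally weights:
  weight 0: 1 codewords.
  weight 1: 2 codewords.
  weight 2: 2 codewords.
  weight 3: 4 codewords.
  weight 4: 5 codewords.
  weight 5: 2 codewords.
Minimum distance d = smallest w > 0 with A_w > 0 = 1.
Sanity: Σ A_w = 16 = 2^4 = 16 ✓.


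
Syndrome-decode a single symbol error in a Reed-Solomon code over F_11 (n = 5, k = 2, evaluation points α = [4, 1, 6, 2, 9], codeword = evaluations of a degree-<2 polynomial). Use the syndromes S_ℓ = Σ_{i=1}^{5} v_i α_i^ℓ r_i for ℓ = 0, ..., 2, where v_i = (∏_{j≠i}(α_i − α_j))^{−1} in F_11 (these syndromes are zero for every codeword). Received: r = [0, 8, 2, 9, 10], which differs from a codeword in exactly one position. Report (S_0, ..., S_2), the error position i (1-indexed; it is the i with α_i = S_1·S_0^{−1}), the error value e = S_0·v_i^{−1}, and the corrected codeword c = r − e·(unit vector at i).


S = (4, 3, 5), error at position 5, error magnitude e = 5, c = [0, 8, 2, 9, 5].

Step 1: column multipliers v_i = (∏_{j≠i}(α_i − α_j))^{−1} mod 11.
  i = 1 (α = 4): (4−1)(4−6)(4−2)(4−9) = 3·(−2)·2·(−5) = 60 ≡ 5, so v_1 = 5^{−1} = 9 (mod 11).
  i = 2 (α = 1): (1−4)(1−6)(1−2)(1−9) = (−3)·(−5)·(−1)·(−8) = 120 ≡ 10, so v_2 = 10^{−1} = 10 (mod 11).
  i = 3 (α = 6): (6−4)(6−1)(6−2)(6−9) = 2·5·4·(−3) = −120 ≡ 1, so v_3 = 1^{−1} = 1 (mod 11).
  i = 4 (α = 2): (2−4)(2−1)(2−6)(2−9) = (−2)·1·(−4)·(−7) = −56 ≡ 10, so v_4 = 10^{−1} = 10 (mod 11).
  i = 5 (α = 9): (9−4)(9−1)(9−6)(9−2) = 5·8·3·7 = 840 ≡ 4, so v_5 = 4^{−1} = 3 (mod 11).
  v = [9, 10, 1, 10, 3].
Step 2: syndromes of r = [0, 8, 2, 9, 10] (all sums mod 11).
  S_0 = Σ v_i r_i = 9·0 + 10·8 + 1·2 + 10·9 + 3·10 = 202 ≡ 4.
  S_1 = Σ v_i α_i r_i = 9·4·0 + 10·1·8 + 1·6·2 + 10·2·9 + 3·9·10 = 542 ≡ 3.
  α_i^2 mod 11 = [5, 1, 3, 4, 4].
  S_2 = Σ v_i α_i^2 r_i = 9·5·0 + 10·1·8 + 1·3·2 + 10·4·9 + 3·4·10 = 566 ≡ 5.
  S = (4, 3, 5) ≠ 0, so r is not a codeword (an error is present).
Step 3: locate the error. For a single error e at position i, S_ℓ = v_i·e·α_i^ℓ, so α_err = S_1/S_0.
  S_0^{−1} = 4^{−1} = 3 (mod 11), so α_err = 3·3 = 9 ≡ 9 = α_5. Error position i = 5.
  Consistency check: S_2/S_1 = 5·4 = 20 ≡ 9 = α_err ✓ (single-error assumption holds).
Step 4: error magnitude e = S_0/v_5 = S_0·∏_{j≠5}(α_5 − α_j) = 4·4 = 16 ≡ 5 (mod 11).
Step 5: correct position 5: c_5 = r_5 − e = 10 − 5 ≡ 5 (mod 11). Hence c = [0, 8, 2, 9, 5].
  Check: interpolating c through the α_i gives m(x) = 7 + 1·x (degree < 2) with m(α_i) = c_i for every i, so c is indeed a codeword.


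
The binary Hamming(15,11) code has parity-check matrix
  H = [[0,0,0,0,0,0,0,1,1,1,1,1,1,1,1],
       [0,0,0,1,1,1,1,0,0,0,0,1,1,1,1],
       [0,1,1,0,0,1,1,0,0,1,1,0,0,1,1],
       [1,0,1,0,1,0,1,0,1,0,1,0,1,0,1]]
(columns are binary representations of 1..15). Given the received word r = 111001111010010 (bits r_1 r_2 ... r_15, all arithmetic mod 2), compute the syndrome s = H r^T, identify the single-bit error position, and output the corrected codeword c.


s = (0, 1, 0, 1)^T, error position = 5, corrected codeword c = 111011111010010

Compute s = H r^T mod 2 one row at a time:
  s_1 = 1 + 1 + 0 + 1 + 0 + 0 + 1 + 0 = 4 ≡ 0 (mod 2).
  s_2 = 0 + 0 + 1 + 1 + 0 + 0 + 1 + 0 = 3 ≡ 1 (mod 2).
  s_3 = 1 + 1 + 1 + 1 + 0 + 1 + 1 + 0 = 6 ≡ 0 (mod 2).
  s_4 = 1 + 1 + 0 + 1 + 1 + 1 + 0 + 0 = 5 ≡ 1 (mod 2).
s = (0, 1, 0, 1)^T — this equals column 5 of H (binary 0101), so error is at position 5.
Correct: flip bit 5 of r = 111001111010010 to get c = 111011111010010.


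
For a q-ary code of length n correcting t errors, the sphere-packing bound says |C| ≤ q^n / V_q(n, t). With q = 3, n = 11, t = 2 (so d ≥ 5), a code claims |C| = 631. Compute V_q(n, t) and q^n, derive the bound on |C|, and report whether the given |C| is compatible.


V_q(n, t) = 243, q^n = 177147, Hamming bound = 729, |C| = 631 ≤ bound (satisfied).

Step 1: Compute V_q(n, t) = Σ_{j=0}^2 C(n, j) (q−1)^j.
  j = 0: C(11,0)·(2)^0 = 1·1 = 1.
  j = 1: C(11,1)·(2)^1 = 11·2 = 22.
  j = 2: C(11,2)·(2)^2 = 55·4 = 220.
  V_q(n, t) = 1 + 22 + 220 = 243.
Step 2: q^n = 3^11 = 177147.
Step 3: Hamming bound ⌊q^n / V_q(n,t)⌋ = ⌊177147/243⌋ = 729.
Step 4: Compare |C| = 631 to 729: satisfied.
The claimed |C| lies below the Hamming bound.


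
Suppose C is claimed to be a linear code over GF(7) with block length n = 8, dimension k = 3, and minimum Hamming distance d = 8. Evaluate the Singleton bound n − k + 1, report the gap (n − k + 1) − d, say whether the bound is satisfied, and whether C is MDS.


Singleton RHS = n − k + 1 = 6, slack = -2, bound violated (no such code; not MDS).

Singleton bound: d ≤ n − k + 1.
Here n = 8, k = 3, so n − k + 1 = 6.
Given d = 8, check d ≤ 6: NO.
Slack = (n − k + 1) − d = -2.
The slack is negative: d = 8 exceeds n − k + 1 = 6 by 2, so the Singleton bound is violated and no linear [8, 3, 8]_7 code can exist. In particular it is not MDS (MDS requires d = n − k + 1 exactly).
Description: the claimed parameters are [8, 3, 8]_7; such a code would be impossible (violates the Singleton bound).


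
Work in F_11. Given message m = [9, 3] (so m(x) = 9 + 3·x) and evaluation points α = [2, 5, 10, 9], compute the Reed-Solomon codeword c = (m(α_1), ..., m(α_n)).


c = [4, 2, 6, 3]

Message polynomial: m(x) = 9 + 3·x (mod 11).
For each evaluation point α_i, compute m(α_i) mod 11:
  α_1 = 2: Horner steps 3 → 4, so m(2) = 4.
  α_2 = 5: Horner steps 3 → 2, so m(5) = 2.
  α_3 = 10: Horner steps 3 → 6, so m(10) = 6.
  α_4 = 9: Horner steps 3 → 3, so m(9) = 3.
Codeword c = [4, 2, 6, 3] ∈ F_11^4.


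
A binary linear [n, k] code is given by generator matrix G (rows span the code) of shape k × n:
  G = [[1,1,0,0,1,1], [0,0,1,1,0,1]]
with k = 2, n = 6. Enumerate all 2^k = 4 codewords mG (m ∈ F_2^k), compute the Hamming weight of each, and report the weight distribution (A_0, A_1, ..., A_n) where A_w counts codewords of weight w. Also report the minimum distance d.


Weight distribution: A_0 = 1, A_3 = 1, A_4 = 1, A_5 = 1. Minimum distance d = 3.

Enumerate all 2^2 = 4 messages m ∈ F_2^2.
For each, compute codeword c = mG in F_2^6, then tally its weight.
  m = 00 → c = 000000, weight = 0.
  m = 10 → c = 110011, weight = 4.
  m = 01 → c = 001101, weight = 3.
  m = 11 → c = 111110, weight = 5.
Tally weights:
  weight 0: 1 codewords.
  weight 3: 1 codewords.
  weight 4: 1 codewords.
  weight 5: 1 codewords.
Minimum distance d = smallest w > 0 with A_w > 0 = 3.
Sanity: Σ A_w = 4 = 2^2 = 4 ✓.


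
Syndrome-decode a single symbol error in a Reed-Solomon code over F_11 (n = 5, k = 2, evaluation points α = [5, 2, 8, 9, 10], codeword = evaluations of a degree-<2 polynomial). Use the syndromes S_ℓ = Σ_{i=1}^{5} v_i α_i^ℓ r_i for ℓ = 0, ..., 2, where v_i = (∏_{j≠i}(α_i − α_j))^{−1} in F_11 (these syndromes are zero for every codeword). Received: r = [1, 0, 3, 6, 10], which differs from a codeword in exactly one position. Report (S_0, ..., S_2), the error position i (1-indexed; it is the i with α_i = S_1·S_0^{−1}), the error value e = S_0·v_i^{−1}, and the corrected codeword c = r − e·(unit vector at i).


S = (4, 10, 3), error at position 3, error magnitude e = 1, c = [1, 0, 2, 6, 10].

Step 1: column multipliers v_i = (∏_{j≠i}(α_i − α_j))^{−1} mod 11.
  i = 1 (α = 5): (5−2)(5−8)(5−9)(5−10) = 3·(−3)·(−4)·(−5) = −180 ≡ 7, so v_1 = 7^{−1} = 8 (mod 11).
  i = 2 (α = 2): (2−5)(2−8)(2−9)(2−10) = (−3)·(−6)·(−7)·(−8) = 1008 ≡ 7, so v_2 = 7^{−1} = 8 (mod 11).
  i = 3 (α = 8): (8−5)(8−2)(8−9)(8−10) = 3·6·(−1)·(−2) = 36 ≡ 3, so v_3 = 3^{−1} = 4 (mod 11).
  i = 4 (α = 9): (9−5)(9−2)(9−8)(9−10) = 4·7·1·(−1) = −28 ≡ 5, so v_4 = 5^{−1} = 9 (mod 11).
  i = 5 (α = 10): (10−5)(10−2)(10−8)(10−9) = 5·8·2·1 = 80 ≡ 3, so v_5 = 3^{−1} = 4 (mod 11).
  v = [8, 8, 4, 9, 4].
Step 2: syndromes of r = [1, 0, 3, 6, 10] (all sums mod 11).
  S_0 = Σ v_i r_i = 8·1 + 8·0 + 4·3 + 9·6 + 4·10 = 114 ≡ 4.
  S_1 = Σ v_i α_i r_i = 8·5·1 + 8·2·0 + 4·8·3 + 9·9·6 + 4·10·10 = 1022 ≡ 10.
  α_i^2 mod 11 = [3, 4, 9, 4, 1].
  S_2 = Σ v_i α_i^2 r_i = 8·3·1 + 8·4·0 + 4·9·3 + 9·4·6 + 4·1·10 = 388 ≡ 3.
  S = (4, 10, 3) ≠ 0, so r is not a codeword (an error is present).
Step 3: locate the error. For a single error e at position i, S_ℓ = v_i·e·α_i^ℓ, so α_err = S_1/S_0.
  S_0^{−1} = 4^{−1} = 3 (mod 11), so α_err = 10·3 = 30 ≡ 8 = α_3. Error position i = 3.
  Consistency check: S_2/S_1 = 3·10 = 30 ≡ 8 = α_err ✓ (single-error assumption holds).
Step 4: error magnitude e = S_0/v_3 = S_0·∏_{j≠3}(α_3 − α_j) = 4·3 = 12 ≡ 1 (mod 11).
Step 5: correct position 3: c_3 = r_3 − e = 3 − 1 ≡ 2 (mod 11). Hence c = [1, 0, 2, 6, 10].
  Check: interpolating c through the α_i gives m(x) = 3 + 4·x (degree < 2) with m(α_i) = c_i for every i, so c is indeed a codeword.


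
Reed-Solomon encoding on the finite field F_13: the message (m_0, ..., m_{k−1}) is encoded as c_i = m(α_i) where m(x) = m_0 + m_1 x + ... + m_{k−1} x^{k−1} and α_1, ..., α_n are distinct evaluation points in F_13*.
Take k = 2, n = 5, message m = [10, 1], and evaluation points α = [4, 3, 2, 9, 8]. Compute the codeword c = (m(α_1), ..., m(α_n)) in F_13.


c = [1, 0, 12, 6, 5]

Message polynomial: m(x) = 10 + 1·x (mod 13).
For each evaluation point α_i, compute m(α_i) mod 13:
  α_1 = 4: Horner steps 1 → 1, so m(4) = 1.
  α_2 = 3: Horner steps 1 → 0, so m(3) = 0.
  α_3 = 2: Horner steps 1 → 12, so m(2) = 12.
  α_4 = 9: Horner steps 1 → 6, so m(9) = 6.
  α_5 = 8: Horner steps 1 → 5, so m(8) = 5.
Codeword c = [1, 0, 12, 6, 5] ∈ F_13^5.


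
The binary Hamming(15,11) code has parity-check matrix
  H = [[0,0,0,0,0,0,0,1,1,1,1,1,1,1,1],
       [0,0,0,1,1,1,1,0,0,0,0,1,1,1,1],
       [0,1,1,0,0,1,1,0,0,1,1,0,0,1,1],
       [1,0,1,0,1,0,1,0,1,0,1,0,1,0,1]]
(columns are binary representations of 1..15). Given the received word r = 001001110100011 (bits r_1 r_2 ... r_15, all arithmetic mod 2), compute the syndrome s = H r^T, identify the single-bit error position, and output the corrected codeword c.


s = (0, 0, 0, 1)^T, error position = 1, corrected codeword c = 101001110100011

Compute s = H r^T mod 2 one row at a time:
  s_1 = 1 + 0 + 1 + 0 + 0 + 0 + 1 + 1 = 4 ≡ 0 (mod 2).
  s_2 = 0 + 0 + 1 + 1 + 0 + 0 + 1 + 1 = 4 ≡ 0 (mod 2).
  s_3 = 0 + 1 + 1 + 1 + 1 + 0 + 1 + 1 = 6 ≡ 0 (mod 2).
  s_4 = 0 + 1 + 0 + 1 + 0 + 0 + 0 + 1 = 3 ≡ 1 (mod 2).
s = (0, 0, 0, 1)^T — this equals column 1 of H (binary 0001), so error is at position 1.
Correct: flip bit 1 of r = 001001110100011 to get c = 101001110100011.


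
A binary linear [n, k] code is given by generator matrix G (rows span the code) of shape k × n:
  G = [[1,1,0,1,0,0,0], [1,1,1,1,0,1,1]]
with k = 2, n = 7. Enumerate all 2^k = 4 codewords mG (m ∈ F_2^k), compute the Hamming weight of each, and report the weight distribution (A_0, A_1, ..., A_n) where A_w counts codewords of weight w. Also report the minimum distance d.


Weight distribution: A_0 = 1, A_3 = 2, A_6 = 1. Minimum distance d = 3.

Enumerate all 2^2 = 4 messages m ∈ F_2^2.
For each, compute codeword c = mG in F_2^7, then tally its weight.
  m = 00 → c = 0000000, weight = 0.
  m = 10 → c = 1101000, weight = 3.
  m = 01 → c = 1111011, weight = 6.
  m = 11 → c = 0010011, weight = 3.
Tally weights:
  weight 0: 1 codewords.
  weight 3: 2 codewords.
  weight 6: 1 codewords.
Minimum distance d = smallest w > 0 with A_w > 0 = 3.
Sanity: Σ A_w = 4 = 2^2 = 4 ✓.


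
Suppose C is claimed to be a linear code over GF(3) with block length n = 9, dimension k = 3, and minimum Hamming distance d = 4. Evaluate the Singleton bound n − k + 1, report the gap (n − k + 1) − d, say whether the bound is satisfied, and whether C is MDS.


Singleton RHS = n − k + 1 = 7, slack = 3, bound satisfied, not MDS.

Singleton bound: d ≤ n − k + 1.
Here n = 9, k = 3, so n − k + 1 = 7.
Given d = 4, check d ≤ 7: YES.
Slack = (n − k + 1) − d = 3.
The code is NOT MDS (slack = 3 > 0).
Description: the claimed parameters are [9, 3, 4]_3; such a code would be non-MDS.


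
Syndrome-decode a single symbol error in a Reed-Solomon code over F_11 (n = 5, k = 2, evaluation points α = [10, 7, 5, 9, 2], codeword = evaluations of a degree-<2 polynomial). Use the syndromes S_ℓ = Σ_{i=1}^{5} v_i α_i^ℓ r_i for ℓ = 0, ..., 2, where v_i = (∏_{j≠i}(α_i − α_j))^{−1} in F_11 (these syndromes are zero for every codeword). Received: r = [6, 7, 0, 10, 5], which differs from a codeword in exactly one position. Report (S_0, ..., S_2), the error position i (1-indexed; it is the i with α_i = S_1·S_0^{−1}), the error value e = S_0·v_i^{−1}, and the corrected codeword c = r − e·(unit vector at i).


S = (7, 2, 10), error at position 3, error magnitude e = 7, c = [6, 7, 4, 10, 5].

Step 1: column multipliers v_i = (∏_{j≠i}(α_i − α_j))^{−1} mod 11.
  i = 1 (α = 10): (10−7)(10−5)(10−9)(10−2) = 3·5·1·8 = 120 ≡ 10, so v_1 = 10^{−1} = 10 (mod 11).
  i = 2 (α = 7): (7−10)(7−5)(7−9)(7−2) = (−3)·2·(−2)·5 = 60 ≡ 5, so v_2 = 5^{−1} = 9 (mod 11).
  i = 3 (α = 5): (5−10)(5−7)(5−9)(5−2) = (−5)·(−2)·(−4)·3 = −120 ≡ 1, so v_3 = 1^{−1} = 1 (mod 11).
  i = 4 (α = 9): (9−10)(9−7)(9−5)(9−2) = (−1)·2·4·7 = −56 ≡ 10, so v_4 = 10^{−1} = 10 (mod 11).
  i = 5 (α = 2): (2−10)(2−7)(2−5)(2−9) = (−8)·(−5)·(−3)·(−7) = 840 ≡ 4, so v_5 = 4^{−1} = 3 (mod 11).
  v = [10, 9, 1, 10, 3].
Step 2: syndromes of r = [6, 7, 0, 10, 5] (all sums mod 11).
  S_0 = Σ v_i r_i = 10·6 + 9·7 + 1·0 + 10·10 + 3·5 = 238 ≡ 7.
  S_1 = Σ v_i α_i r_i = 10·10·6 + 9·7·7 + 1·5·0 + 10·9·10 + 3·2·5 = 1971 ≡ 2.
  α_i^2 mod 11 = [1, 5, 3, 4, 4].
  S_2 = Σ v_i α_i^2 r_i = 10·1·6 + 9·5·7 + 1·3·0 + 10·4·10 + 3·4·5 = 835 ≡ 10.
  S = (7, 2, 10) ≠ 0, so r is not a codeword (an error is present).
Step 3: locate the error. For a single error e at position i, S_ℓ = v_i·e·α_i^ℓ, so α_err = S_1/S_0.
  S_0^{−1} = 7^{−1} = 8 (mod 11), so α_err = 2·8 = 16 ≡ 5 = α_3. Error position i = 3.
  Consistency check: S_2/S_1 = 10·6 = 60 ≡ 5 = α_err ✓ (single-error assumption holds).
Step 4: error magnitude e = S_0/v_3 = S_0·∏_{j≠3}(α_3 − α_j) = 7·1 = 7 ≡ 7 (mod 11).
Step 5: correct position 3: c_3 = r_3 − e = 0 − 7 ≡ 4 (mod 11). Hence c = [6, 7, 4, 10, 5].
  Check: interpolating c through the α_i gives m(x) = 2 + 7·x (degree < 2) with m(α_i) = c_i for every i, so c is indeed a codeword.


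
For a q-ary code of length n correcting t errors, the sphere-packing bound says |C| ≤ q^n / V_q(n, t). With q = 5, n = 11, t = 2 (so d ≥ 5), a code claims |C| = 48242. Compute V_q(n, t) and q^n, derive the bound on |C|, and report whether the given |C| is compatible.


V_q(n, t) = 925, q^n = 48828125, Hamming bound = 52787, |C| = 48242 ≤ bound (satisfied).

Step 1: Compute V_q(n, t) = Σ_{j=0}^2 C(n, j) (q−1)^j.
  j = 0: C(11,0)·(4)^0 = 1·1 = 1.
  j = 1: C(11,1)·(4)^1 = 11·4 = 44.
  j = 2: C(11,2)·(4)^2 = 55·16 = 880.
  V_q(n, t) = 1 + 44 + 880 = 925.
Step 2: q^n = 5^11 = 48828125.
Step 3: Hamming bound ⌊q^n / V_q(n,t)⌋ = ⌊48828125/925⌋ = 52787.
Step 4: Compare |C| = 48242 to 52787: satisfied.
The claimed |C| lies below the Hamming bound.


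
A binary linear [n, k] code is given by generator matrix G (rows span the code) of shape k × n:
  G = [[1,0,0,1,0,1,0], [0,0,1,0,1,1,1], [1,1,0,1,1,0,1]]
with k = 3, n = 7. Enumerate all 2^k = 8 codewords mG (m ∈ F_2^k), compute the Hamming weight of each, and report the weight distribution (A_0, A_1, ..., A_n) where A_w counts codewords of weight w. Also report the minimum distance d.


Weight distribution: A_0 = 1, A_2 = 1, A_3 = 1, A_4 = 2, A_5 = 3. Minimum distance d = 2.

Enumerate all 2^3 = 8 messages m ∈ F_2^3.
For each, compute codeword c = mG in F_2^7, then tally its weight.
  m = 000 → c = 0000000, weight = 0.
  m = 100 → c = 1001010, weight = 3.
  m = 010 → c = 0010111, weight = 4.
  m = 110 → c = 1011101, weight = 5.
  m = 001 → c = 1101101, weight = 5.
  m = 101 → c = 0100111, weight = 4.
  m = 011 → c = 1111010, weight = 5.
  m = 111 → c = 0110000, weight = 2.
Tally weights:
  weight 0: 1 codewords.
  weight 2: 1 codewords.
  weight 3: 1 codewords.
  weight 4: 2 codewords.
  weight 5: 3 codewords.
Minimum distance d = smallest w > 0 with A_w > 0 = 2.
Sanity: Σ A_w = 8 = 2^3 = 8 ✓.


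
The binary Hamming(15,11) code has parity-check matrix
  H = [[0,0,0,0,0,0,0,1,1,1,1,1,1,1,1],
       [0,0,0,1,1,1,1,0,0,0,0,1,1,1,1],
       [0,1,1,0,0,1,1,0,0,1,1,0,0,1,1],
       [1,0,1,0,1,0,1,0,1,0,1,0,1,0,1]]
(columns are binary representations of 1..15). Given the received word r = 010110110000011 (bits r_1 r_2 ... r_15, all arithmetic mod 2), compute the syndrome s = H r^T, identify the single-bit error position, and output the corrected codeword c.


s = (1, 1, 0, 1)^T, error position = 13, corrected codeword c = 010110110000111

Compute s = H r^T mod 2 one row at a time:
  s_1 = 1 + 0 + 0 + 0 + 0 + 0 + 1 + 1 = 3 ≡ 1 (mod 2).
  s_2 = 1 + 1 + 0 + 1 + 0 + 0 + 1 + 1 = 5 ≡ 1 (mod 2).
  s_3 = 1 + 0 + 0 + 1 + 0 + 0 + 1 + 1 = 4 ≡ 0 (mod 2).
  s_4 = 0 + 0 + 1 + 1 + 0 + 0 + 0 + 1 = 3 ≡ 1 (mod 2).
s = (1, 1, 0, 1)^T — this equals column 13 of H (binary 1101), so error is at position 13.
Correct: flip bit 13 of r = 010110110000011 to get c = 010110110000111.


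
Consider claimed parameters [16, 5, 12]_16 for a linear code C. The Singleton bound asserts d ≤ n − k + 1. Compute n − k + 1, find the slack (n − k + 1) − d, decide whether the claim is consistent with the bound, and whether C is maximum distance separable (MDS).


Singleton RHS = n − k + 1 = 12, slack = 0, bound satisfied, MDS.

Singleton bound: d ≤ n − k + 1.
Here n = 16, k = 5, so n − k + 1 = 12.
Given d = 12, check d ≤ 12: YES.
Slack = (n − k + 1) − d = 0.
The code is MDS (slack = 0).
Description: the claimed parameters are [16, 5, 12]_16; such a code would be MDS (meets Singleton bound).


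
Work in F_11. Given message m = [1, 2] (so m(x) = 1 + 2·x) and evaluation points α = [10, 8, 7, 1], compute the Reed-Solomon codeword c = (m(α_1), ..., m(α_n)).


c = [10, 6, 4, 3]

Message polynomial: m(x) = 1 + 2·x (mod 11).
For each evaluation point α_i, compute m(α_i) mod 11:
  α_1 = 10: Horner steps 2 → 10, so m(10) = 10.
  α_2 = 8: Horner steps 2 → 6, so m(8) = 6.
  α_3 = 7: Horner steps 2 → 4, so m(7) = 4.
  α_4 = 1: Horner steps 2 → 3, so m(1) = 3.
Codeword c = [10, 6, 4, 3] ∈ F_11^4.


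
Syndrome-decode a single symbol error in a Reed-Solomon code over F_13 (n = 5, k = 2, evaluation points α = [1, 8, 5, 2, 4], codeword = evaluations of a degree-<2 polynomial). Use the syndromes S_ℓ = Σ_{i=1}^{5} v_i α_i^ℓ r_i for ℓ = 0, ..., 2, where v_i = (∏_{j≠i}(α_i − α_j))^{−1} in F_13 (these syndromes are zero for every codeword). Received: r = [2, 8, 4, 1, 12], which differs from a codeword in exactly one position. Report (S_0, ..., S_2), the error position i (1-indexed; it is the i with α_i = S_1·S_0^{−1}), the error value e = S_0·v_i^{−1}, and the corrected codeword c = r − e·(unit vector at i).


S = (2, 10, 11), error at position 3, error magnitude e = 6, c = [2, 8, 11, 1, 12].

Step 1: column multipliers v_i = (∏_{j≠i}(α_i − α_j))^{−1} mod 13.
  i = 1 (α = 1): (1−8)(1−5)(1−2)(1−4) = (−7)·(−4)·(−1)·(−3) = 84 ≡ 6, so v_1 = 6^{−1} = 11 (mod 13).
  i = 2 (α = 8): (8−1)(8−5)(8−2)(8−4) = 7·3·6·4 = 504 ≡ 10, so v_2 = 10^{−1} = 4 (mod 13).
  i = 3 (α = 5): (5−1)(5−8)(5−2)(5−4) = 4·(−3)·3·1 = −36 ≡ 3, so v_3 = 3^{−1} = 9 (mod 13).
  i = 4 (α = 2): (2−1)(2−8)(2−5)(2−4) = 1·(−6)·(−3)·(−2) = −36 ≡ 3, so v_4 = 3^{−1} = 9 (mod 13).
  i = 5 (α = 4): (4−1)(4−8)(4−5)(4−2) = 3·(−4)·(−1)·2 = 24 ≡ 11, so v_5 = 11^{−1} = 6 (mod 13).
  v = [11, 4, 9, 9, 6].
Step 2: syndromes of r = [2, 8, 4, 1, 12] (all sums mod 13).
  S_0 = Σ v_i r_i = 11·2 + 4·8 + 9·4 + 9·1 + 6·12 = 171 ≡ 2.
  S_1 = Σ v_i α_i r_i = 11·1·2 + 4·8·8 + 9·5·4 + 9·2·1 + 6·4·12 = 764 ≡ 10.
  α_i^2 mod 13 = [1, 12, 12, 4, 3].
  S_2 = Σ v_i α_i^2 r_i = 11·1·2 + 4·12·8 + 9·12·4 + 9·4·1 + 6·3·12 = 1090 ≡ 11.
  S = (2, 10, 11) ≠ 0, so r is not a codeword (an error is present).
Step 3: locate the error. For a single error e at position i, S_ℓ = v_i·e·α_i^ℓ, so α_err = S_1/S_0.
  S_0^{−1} = 2^{−1} = 7 (mod 13), so α_err = 10·7 = 70 ≡ 5 = α_3. Error position i = 3.
  Consistency check: S_2/S_1 = 11·4 = 44 ≡ 5 = α_err ✓ (single-error assumption holds).
Step 4: error magnitude e = S_0/v_3 = S_0·∏_{j≠3}(α_3 − α_j) = 2·3 = 6 ≡ 6 (mod 13).
Step 5: correct position 3: c_3 = r_3 − e = 4 − 6 ≡ 11 (mod 13). Hence c = [2, 8, 11, 1, 12].
  Check: interpolating c through the α_i gives m(x) = 3 + 12·x (degree < 2) with m(α_i) = c_i for every i, so c is indeed a codeword.


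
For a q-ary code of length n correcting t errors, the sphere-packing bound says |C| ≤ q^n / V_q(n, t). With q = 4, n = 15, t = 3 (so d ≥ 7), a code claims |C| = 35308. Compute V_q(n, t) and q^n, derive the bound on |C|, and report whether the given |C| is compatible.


V_q(n, t) = 13276, q^n = 1073741824, Hamming bound = 80878, |C| = 35308 ≤ bound (satisfied).

Step 1: Compute V_q(n, t) = Σ_{j=0}^3 C(n, j) (q−1)^j.
  j = 0: C(15,0)·(3)^0 = 1·1 = 1.
  j = 1: C(15,1)·(3)^1 = 15·3 = 45.
  j = 2: C(15,2)·(3)^2 = 105·9 = 945.
  j = 3: C(15,3)·(3)^3 = 455·27 = 12285.
  V_q(n, t) = 1 + 45 + 945 + 12285 = 13276.
Step 2: q^n = 4^15 = 1073741824.
Step 3: Hamming bound ⌊q^n / V_q(n,t)⌋ = ⌊1073741824/13276⌋ = 80878.
Step 4: Compare |C| = 35308 to 80878: satisfied.
The claimed |C| lies below the Hamming bound.


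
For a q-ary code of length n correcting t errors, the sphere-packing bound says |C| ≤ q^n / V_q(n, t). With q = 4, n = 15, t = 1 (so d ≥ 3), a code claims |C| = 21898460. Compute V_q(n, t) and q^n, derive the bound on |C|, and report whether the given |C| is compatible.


V_q(n, t) = 46, q^n = 1073741824, Hamming bound = 23342213, |C| = 21898460 ≤ bound (satisfied).

Step 1: Compute V_q(n, t) = Σ_{j=0}^1 C(n, j) (q−1)^j.
  j = 0: C(15,0)·(3)^0 = 1·1 = 1.
  j = 1: C(15,1)·(3)^1 = 15·3 = 45.
  V_q(n, t) = 1 + 45 = 46.
Step 2: q^n = 4^15 = 1073741824.
Step 3: Hamming bound ⌊q^n / V_q(n,t)⌋ = ⌊1073741824/46⌋ = 23342213.
Step 4: Compare |C| = 21898460 to 23342213: satisfied.
The claimed |C| lies below the Hamming bound.


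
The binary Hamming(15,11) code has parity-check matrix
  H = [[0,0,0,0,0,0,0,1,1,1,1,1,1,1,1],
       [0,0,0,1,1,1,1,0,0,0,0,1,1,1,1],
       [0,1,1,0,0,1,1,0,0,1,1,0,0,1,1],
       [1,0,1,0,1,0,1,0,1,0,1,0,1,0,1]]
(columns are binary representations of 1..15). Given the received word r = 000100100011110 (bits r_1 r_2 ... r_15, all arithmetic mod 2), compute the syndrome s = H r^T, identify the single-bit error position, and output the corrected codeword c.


s = (0, 1, 1, 1)^T, error position = 7, corrected codeword c = 000100000011110

Compute s = H r^T mod 2 one row at a time:
  s_1 = 0 + 0 + 0 + 1 + 1 + 1 + 1 + 0 = 4 ≡ 0 (mod 2).
  s_2 = 1 + 0 + 0 + 1 + 1 + 1 + 1 + 0 = 5 ≡ 1 (mod 2).
  s_3 = 0 + 0 + 0 + 1 + 0 + 1 + 1 + 0 = 3 ≡ 1 (mod 2).
  s_4 = 0 + 0 + 0 + 1 + 0 + 1 + 1 + 0 = 3 ≡ 1 (mod 2).
s = (0, 1, 1, 1)^T — this equals column 7 of H (binary 0111), so error is at position 7.
Correct: flip bit 7 of r = 000100100011110 to get c = 000100000011110.


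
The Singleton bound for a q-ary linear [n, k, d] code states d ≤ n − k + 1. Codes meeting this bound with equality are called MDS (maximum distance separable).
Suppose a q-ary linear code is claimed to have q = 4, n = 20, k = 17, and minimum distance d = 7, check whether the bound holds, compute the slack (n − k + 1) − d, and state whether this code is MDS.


Singleton RHS = n − k + 1 = 4, slack = -3, bound violated (no such code; not MDS).

Singleton bound: d ≤ n − k + 1.
Here n = 20, k = 17, so n − k + 1 = 4.
Given d = 7, check d ≤ 4: NO.
Slack = (n − k + 1) − d = -3.
The slack is negative: d = 7 exceeds n − k + 1 = 4 by 3, so the Singleton bound is violated and no linear [20, 17, 7]_4 code can exist. In particular it is not MDS (MDS requires d = n − k + 1 exactly).
Description: the claimed parameters are [20, 17, 7]_4; such a code would be impossible (violates the Singleton bound).


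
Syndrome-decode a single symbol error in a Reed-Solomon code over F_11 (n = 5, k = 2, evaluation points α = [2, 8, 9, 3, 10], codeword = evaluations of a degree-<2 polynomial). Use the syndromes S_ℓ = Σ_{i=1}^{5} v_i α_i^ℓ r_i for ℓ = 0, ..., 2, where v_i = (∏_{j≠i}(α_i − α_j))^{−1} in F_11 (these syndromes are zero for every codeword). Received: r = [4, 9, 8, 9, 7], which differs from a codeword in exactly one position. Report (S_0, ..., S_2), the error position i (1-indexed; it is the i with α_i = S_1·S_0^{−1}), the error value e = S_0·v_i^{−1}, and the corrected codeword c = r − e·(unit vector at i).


S = (5, 4, 1), error at position 4, error magnitude e = 6, c = [4, 9, 8, 3, 7].

Step 1: column multipliers v_i = (∏_{j≠i}(α_i − α_j))^{−1} mod 11.
  i = 1 (α = 2): (2−8)(2−9)(2−3)(2−10) = (−6)·(−7)·(−1)·(−8) = 336 ≡ 6, so v_1 = 6^{−1} = 2 (mod 11).
  i = 2 (α = 8): (8−2)(8−9)(8−3)(8−10) = 6·(−1)·5·(−2) = 60 ≡ 5, so v_2 = 5^{−1} = 9 (mod 11).
  i = 3 (α = 9): (9−2)(9−8)(9−3)(9−10) = 7·1·6·(−1) = −42 ≡ 2, so v_3 = 2^{−1} = 6 (mod 11).
  i = 4 (α = 3): (3−2)(3−8)(3−9)(3−10) = 1·(−5)·(−6)·(−7) = −210 ≡ 10, so v_4 = 10^{−1} = 10 (mod 11).
  i = 5 (α = 10): (10−2)(10−8)(10−9)(10−3) = 8·2·1·7 = 112 ≡ 2, so v_5 = 2^{−1} = 6 (mod 11).
  v = [2, 9, 6, 10, 6].
Step 2: syndromes of r = [4, 9, 8, 9, 7] (all sums mod 11).
  S_0 = Σ v_i r_i = 2·4 + 9·9 + 6·8 + 10·9 + 6·7 = 269 ≡ 5.
  S_1 = Σ v_i α_i r_i = 2·2·4 + 9·8·9 + 6·9·8 + 10·3·9 + 6·10·7 = 1786 ≡ 4.
  α_i^2 mod 11 = [4, 9, 4, 9, 1].
  S_2 = Σ v_i α_i^2 r_i = 2·4·4 + 9·9·9 + 6·4·8 + 10·9·9 + 6·1·7 = 1805 ≡ 1.
  S = (5, 4, 1) ≠ 0, so r is not a codeword (an error is present).
Step 3: locate the error. For a single error e at position i, S_ℓ = v_i·e·α_i^ℓ, so α_err = S_1/S_0.
  S_0^{−1} = 5^{−1} = 9 (mod 11), so α_err = 4·9 = 36 ≡ 3 = α_4. Error position i = 4.
  Consistency check: S_2/S_1 = 1·3 = 3 ≡ 3 = α_err ✓ (single-error assumption holds).
Step 4: error magnitude e = S_0/v_4 = S_0·∏_{j≠4}(α_4 − α_j) = 5·10 = 50 ≡ 6 (mod 11).
Step 5: correct position 4: c_4 = r_4 − e = 9 − 6 ≡ 3 (mod 11). Hence c = [4, 9, 8, 3, 7].
  Check: interpolating c through the α_i gives m(x) = 6 + 10·x (degree < 2) with m(α_i) = c_i for every i, so c is indeed a codeword.


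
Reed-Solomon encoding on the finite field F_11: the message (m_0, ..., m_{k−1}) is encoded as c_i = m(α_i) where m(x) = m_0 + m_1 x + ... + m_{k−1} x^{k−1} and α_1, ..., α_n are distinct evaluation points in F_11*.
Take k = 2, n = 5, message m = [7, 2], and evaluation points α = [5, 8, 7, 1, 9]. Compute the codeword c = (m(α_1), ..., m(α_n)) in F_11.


c = [6, 1, 10, 9, 3]

Message polynomial: m(x) = 7 + 2·x (mod 11).
For each evaluation point α_i, compute m(α_i) mod 11:
  α_1 = 5: Horner steps 2 → 6, so m(5) = 6.
  α_2 = 8: Horner steps 2 → 1, so m(8) = 1.
  α_3 = 7: Horner steps 2 → 10, so m(7) = 10.
  α_4 = 1: Horner steps 2 → 9, so m(1) = 9.
  α_5 = 9: Horner steps 2 → 3, so m(9) = 3.
Codeword c = [6, 1, 10, 9, 3] ∈ F_11^5.


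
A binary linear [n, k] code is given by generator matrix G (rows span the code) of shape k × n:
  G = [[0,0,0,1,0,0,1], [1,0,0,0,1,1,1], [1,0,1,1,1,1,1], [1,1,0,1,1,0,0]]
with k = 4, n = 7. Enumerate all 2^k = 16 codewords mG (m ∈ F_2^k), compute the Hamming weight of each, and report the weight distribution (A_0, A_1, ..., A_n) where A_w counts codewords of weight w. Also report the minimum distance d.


Weight distribution: A_0 = 1, A_2 = 4, A_4 = 9, A_6 = 2. Minimum distance d = 2.

Enumerate all 2^4 = 16 messages m ∈ F_2^4.
For each, compute codeword c = mG in F_2^7, then tally its weight.
  m = 0000 → c = 0000000, weight = 0.
  m = 1000 → c = 0001001, weight = 2.
  m = 0100 → c = 1000111, weight = 4.
  m = 1100 → c = 1001110, weight = 4.
  m = 0010 → c = 1011111, weight = 6.
  m = 1010 → c = 1010110, weight = 4.
  m = 0110 → c = 0011000, weight = 2.
  m = 1110 → c = 0010001, weight = 2.
  m = 0001 → c = 1101100, weight = 4.
  m = 1001 → c = 1100101, weight = 4.
  m = 0101 → c = 0101011, weight = 4.
  m = 1101 → c = 0100010, weight = 2.
  m = 0011 → c = 0110011, weight = 4.
  m = 1011 → c = 0111010, weight = 4.
  m = 0111 → c = 1110100, weight = 4.
  m = 1111 → c = 1111101, weight = 6.
Tally weights:
  weight 0: 1 codewords.
  weight 2: 4 codewords.
  weight 4: 9 codewords.
  weight 6: 2 codewords.
Minimum distance d = smallest w > 0 with A_w > 0 = 2.
Sanity: Σ A_w = 16 = 2^4 = 16 ✓.


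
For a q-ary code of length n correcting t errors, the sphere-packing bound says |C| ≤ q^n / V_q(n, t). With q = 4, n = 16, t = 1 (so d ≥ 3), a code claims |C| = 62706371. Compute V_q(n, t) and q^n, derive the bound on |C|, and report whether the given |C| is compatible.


V_q(n, t) = 49, q^n = 4294967296, Hamming bound = 87652393, |C| = 62706371 ≤ bound (satisfied).

Step 1: Compute V_q(n, t) = Σ_{j=0}^1 C(n, j) (q−1)^j.
  j = 0: C(16,0)·(3)^0 = 1·1 = 1.
  j = 1: C(16,1)·(3)^1 = 16·3 = 48.
  V_q(n, t) = 1 + 48 = 49.
Step 2: q^n = 4^16 = 4294967296.
Step 3: Hamming bound ⌊q^n / V_q(n,t)⌋ = ⌊4294967296/49⌋ = 87652393.
Step 4: Compare |C| = 62706371 to 87652393: satisfied.
The claimed |C| lies below the Hamming bound.


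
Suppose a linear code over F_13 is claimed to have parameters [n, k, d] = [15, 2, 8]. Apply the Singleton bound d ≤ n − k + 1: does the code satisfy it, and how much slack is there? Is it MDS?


Singleton RHS = n − k + 1 = 14, slack = 6, bound satisfied, not MDS.

Singleton bound: d ≤ n − k + 1.
Here n = 15, k = 2, so n − k + 1 = 14.
Given d = 8, check d ≤ 14: YES.
Slack = (n − k + 1) − d = 6.
The code is NOT MDS (slack = 6 > 0).
Description: the claimed parameters are [15, 2, 8]_13; such a code would be non-MDS.


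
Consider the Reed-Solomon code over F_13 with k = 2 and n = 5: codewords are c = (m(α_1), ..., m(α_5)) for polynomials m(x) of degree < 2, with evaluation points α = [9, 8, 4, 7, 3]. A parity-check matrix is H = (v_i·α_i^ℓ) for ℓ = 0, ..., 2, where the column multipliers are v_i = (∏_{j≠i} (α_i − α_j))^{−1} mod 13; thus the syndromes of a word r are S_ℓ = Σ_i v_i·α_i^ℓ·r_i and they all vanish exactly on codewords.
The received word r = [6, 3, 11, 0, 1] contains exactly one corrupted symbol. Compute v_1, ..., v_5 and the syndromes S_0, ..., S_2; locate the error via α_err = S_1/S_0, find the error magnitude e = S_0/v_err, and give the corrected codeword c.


S = (4, 3, 12), error at position 3, error magnitude e = 7, c = [6, 3, 4, 0, 1].

Step 1: column multipliers v_i = (∏_{j≠i}(α_i − α_j))^{−1} mod 13.
  i = 1 (α = 9): (9−8)(9−4)(9−7)(9−3) = 1·5·2·6 = 60 ≡ 8, so v_1 = 8^{−1} = 5 (mod 13).
  i = 2 (α = 8): (8−9)(8−4)(8−7)(8−3) = (−1)·4·1·5 = −20 ≡ 6, so v_2 = 6^{−1} = 11 (mod 13).
  i = 3 (α = 4): (4−9)(4−8)(4−7)(4−3) = (−5)·(−4)·(−3)·1 = −60 ≡ 5, so v_3 = 5^{−1} = 8 (mod 13).
  i = 4 (α = 7): (7−9)(7−8)(7−4)(7−3) = (−2)·(−1)·3·4 = 24 ≡ 11, so v_4 = 11^{−1} = 6 (mod 13).
  i = 5 (α = 3): (3−9)(3−8)(3−4)(3−7) = (−6)·(−5)·(−1)·(−4) = 120 ≡ 3, so v_5 = 3^{−1} = 9 (mod 13).
  v = [5, 11, 8, 6, 9].
Step 2: syndromes of r = [6, 3, 11, 0, 1] (all sums mod 13).
  S_0 = Σ v_i r_i = 5·6 + 11·3 + 8·11 + 6·0 + 9·1 = 160 ≡ 4.
  S_1 = Σ v_i α_i r_i = 5·9·6 + 11·8·3 + 8·4·11 + 6·7·0 + 9·3·1 = 913 ≡ 3.
  α_i^2 mod 13 = [3, 12, 3, 10, 9].
  S_2 = Σ v_i α_i^2 r_i = 5·3·6 + 11·12·3 + 8·3·11 + 6·10·0 + 9·9·1 = 831 ≡ 12.
  S = (4, 3, 12) ≠ 0, so r is not a codeword (an error is present).
Step 3: locate the error. For a single error e at position i, S_ℓ = v_i·e·α_i^ℓ, so α_err = S_1/S_0.
  S_0^{−1} = 4^{−1} = 10 (mod 13), so α_err = 3·10 = 30 ≡ 4 = α_3. Error position i = 3.
  Consistency check: S_2/S_1 = 12·9 = 108 ≡ 4 = α_err ✓ (single-error assumption holds).
Step 4: error magnitude e = S_0/v_3 = S_0·∏_{j≠3}(α_3 − α_j) = 4·5 = 20 ≡ 7 (mod 13).
Step 5: correct position 3: c_3 = r_3 − e = 11 − 7 ≡ 4 (mod 13). Hence c = [6, 3, 4, 0, 1].
  Check: interpolating c through the α_i gives m(x) = 5 + 3·x (degree < 2) with m(α_i) = c_i for every i, so c is indeed a codeword.


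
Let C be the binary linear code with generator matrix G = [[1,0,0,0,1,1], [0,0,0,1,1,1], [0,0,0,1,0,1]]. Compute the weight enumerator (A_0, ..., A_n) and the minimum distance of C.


Weight distribution: A_0 = 1, A_1 = 1, A_2 = 3, A_3 = 3. Minimum distance d = 1.

Enumerate all 2^3 = 8 messages m ∈ F_2^3.
For each, compute codeword c = mG in F_2^6, then tally its weight.
  m = 000 → c = 000000, weight = 0.
  m = 100 → c = 100011, weight = 3.
  m = 010 → c = 000111, weight = 3.
  m = 110 → c = 100100, weight = 2.
  m = 001 → c = 000101, weight = 2.
  m = 101 → c = 100110, weight = 3.
  m = 011 → c = 000010, weight = 1.
  m = 111 → c = 100001, weight = 2.
Tally weights:
  weight 0: 1 codewords.
  weight 1: 1 codewords.
  weight 2: 3 codewords.
  weight 3: 3 codewords.
Minimum distance d = smallest w > 0 with A_w > 0 = 1.
Sanity: Σ A_w = 8 = 2^3 = 8 ✓.


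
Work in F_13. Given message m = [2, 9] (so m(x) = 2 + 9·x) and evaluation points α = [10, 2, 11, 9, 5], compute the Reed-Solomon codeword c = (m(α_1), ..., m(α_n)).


c = [1, 7, 10, 5, 8]

Message polynomial: m(x) = 2 + 9·x (mod 13).
For each evaluation point α_i, compute m(α_i) mod 13:
  α_1 = 10: Horner steps 9 → 1, so m(10) = 1.
  α_2 = 2: Horner steps 9 → 7, so m(2) = 7.
  α_3 = 11: Horner steps 9 → 10, so m(11) = 10.
  α_4 = 9: Horner steps 9 → 5, so m(9) = 5.
  α_5 = 5: Horner steps 9 → 8, so m(5) = 8.
Codeword c = [1, 7, 10, 5, 8] ∈ F_13^5.


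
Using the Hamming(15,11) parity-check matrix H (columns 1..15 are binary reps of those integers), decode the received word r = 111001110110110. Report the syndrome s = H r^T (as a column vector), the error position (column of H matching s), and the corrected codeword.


s = (1, 0, 1, 1)^T, error position = 11, corrected codeword c = 111001110100110

Compute s = H r^T mod 2 one row at a time:
  s_1 = 1 + 0 + 1 + 1 + 0 + 1 + 1 + 0 = 5 ≡ 1 (mod 2).
  s_2 = 0 + 0 + 1 + 1 + 0 + 1 + 1 + 0 = 4 ≡ 0 (mod 2).
  s_3 = 1 + 1 + 1 + 1 + 1 + 1 + 1 + 0 = 7 ≡ 1 (mod 2).
  s_4 = 1 + 1 + 0 + 1 + 0 + 1 + 1 + 0 = 5 ≡ 1 (mod 2).
s = (1, 0, 1, 1)^T — this equals column 11 of H (binary 1011), so error is at position 11.
Correct: flip bit 11 of r = 111001110110110 to get c = 111001110100110.


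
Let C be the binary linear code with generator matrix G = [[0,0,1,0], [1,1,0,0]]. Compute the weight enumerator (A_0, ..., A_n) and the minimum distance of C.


Weight distribution: A_0 = 1, A_1 = 1, A_2 = 1, A_3 = 1. Minimum distance d = 1.

Enumerate all 2^2 = 4 messages m ∈ F_2^2.
For each, compute codeword c = mG in F_2^4, then tally its weight.
  m = 00 → c = 0000, weight = 0.
  m = 10 → c = 0010, weight = 1.
  m = 01 → c = 1100, weight = 2.
  m = 11 → c = 1110, weight = 3.
Tally weights:
  weight 0: 1 codewords.
  weight 1: 1 codewords.
  weight 2: 1 codewords.
  weight 3: 1 codewords.
Minimum distance d = smallest w > 0 with A_w > 0 = 1.
Sanity: Σ A_w = 4 = 2^2 = 4 ✓.


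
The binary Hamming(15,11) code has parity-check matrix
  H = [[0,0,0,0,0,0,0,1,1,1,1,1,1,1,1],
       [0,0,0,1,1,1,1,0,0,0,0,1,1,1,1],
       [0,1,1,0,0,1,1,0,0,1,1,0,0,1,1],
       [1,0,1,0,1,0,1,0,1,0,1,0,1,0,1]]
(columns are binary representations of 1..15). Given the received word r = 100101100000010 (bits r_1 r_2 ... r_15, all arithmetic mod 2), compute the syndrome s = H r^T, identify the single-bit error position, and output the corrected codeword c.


s = (1, 0, 1, 0)^T, error position = 10, corrected codeword c = 100101100100010

Compute s = H r^T mod 2 one row at a time:
  s_1 = 0 + 0 + 0 + 0 + 0 + 0 + 1 + 0 = 1 ≡ 1 (mod 2).
  s_2 = 1 + 0 + 1 + 1 + 0 + 0 + 1 + 0 = 4 ≡ 0 (mod 2).
  s_3 = 0 + 0 + 1 + 1 + 0 + 0 + 1 + 0 = 3 ≡ 1 (mod 2).
  s_4 = 1 + 0 + 0 + 1 + 0 + 0 + 0 + 0 = 2 ≡ 0 (mod 2).
s = (1, 0, 1, 0)^T — this equals column 10 of H (binary 1010), so error is at position 10.
Correct: flip bit 10 of r = 100101100000010 to get c = 100101100100010.
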